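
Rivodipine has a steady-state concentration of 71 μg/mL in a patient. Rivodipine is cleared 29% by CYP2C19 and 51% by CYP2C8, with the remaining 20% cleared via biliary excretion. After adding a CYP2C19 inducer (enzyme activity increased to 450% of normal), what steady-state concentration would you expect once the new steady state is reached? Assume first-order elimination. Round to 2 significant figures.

CYP2C19: 0.29 × 4.5 = 1.305
CYP2C8: 0.51 (unchanged)
Other: 0.2 (unchanged)
Relative clearance = 1.305 + 0.51 + 0.2 = 2.015.
New steady-state concentration = baseline ÷ relative clearance = 71 / 2.015 = 35 μg/mL.

35 μg/mL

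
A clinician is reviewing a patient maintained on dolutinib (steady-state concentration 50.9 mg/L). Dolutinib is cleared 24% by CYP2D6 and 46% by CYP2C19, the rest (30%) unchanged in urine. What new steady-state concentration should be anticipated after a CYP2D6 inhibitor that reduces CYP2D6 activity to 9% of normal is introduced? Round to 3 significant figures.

65.1 mg/L

CYP2D6: 0.24 × 0.09 = 0.0216
CYP2C19: 0.46 (unchanged)
Other: 0.3 (unchanged)
New clearance relative to baseline: 0.0216 + 0.46 + 0.3 = 0.7816.
New steady-state concentration = baseline ÷ relative clearance = 50.9 / 0.7816 = 65.1 mg/L.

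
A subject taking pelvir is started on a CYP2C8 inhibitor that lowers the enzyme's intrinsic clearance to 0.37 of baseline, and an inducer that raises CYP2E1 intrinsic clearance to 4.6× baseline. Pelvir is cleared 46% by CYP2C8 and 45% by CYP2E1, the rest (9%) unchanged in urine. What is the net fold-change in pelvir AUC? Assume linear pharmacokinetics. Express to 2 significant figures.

0.43

The CYP2C8 pathway (46% of clearance) drops to 0.37× activity: 0.46 × 0.37 = 0.1702.
The CYP2E1 pathway (45% of clearance) rises to 4.6× activity: 0.45 × 4.6 = 2.07.
Non-CYP routes (9%) are unchanged.
CL_new/CL_old = 0.1702 + 2.07 + 0.09 = 2.3302.
Net AUC ratio = 1 / 2.3302 = 0.43.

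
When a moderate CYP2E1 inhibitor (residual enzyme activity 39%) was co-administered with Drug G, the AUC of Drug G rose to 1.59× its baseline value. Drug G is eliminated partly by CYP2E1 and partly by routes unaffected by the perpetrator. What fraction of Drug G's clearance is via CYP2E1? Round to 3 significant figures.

0.608

Let x = fm,CYP2E1. Because AUC ∝ 1/CL, relative clearance fell to 1/1.59 = 0.6289.
Setting x·0.39 + (1 − x) = 0.6289 and solving: x = (0.6289 − 1)/(0.39 − 1) = 0.608.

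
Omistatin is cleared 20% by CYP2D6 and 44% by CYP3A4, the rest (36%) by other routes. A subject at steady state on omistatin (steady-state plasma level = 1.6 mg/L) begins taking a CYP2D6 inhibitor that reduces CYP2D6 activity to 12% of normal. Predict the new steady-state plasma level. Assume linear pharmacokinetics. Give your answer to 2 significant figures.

1.9 mg/L

The CYP2D6 pathway (20% of clearance) is reduced to 0.12× activity: 0.2 × 0.12 = 0.024.
CYP3A4 (44%) and the residual 36% are unaffected.
New clearance relative to baseline: 0.024 + 0.44 + 0.36 = 0.824.
New steady-state plasma level = baseline ÷ relative clearance = 1.6 / 0.824 = 1.9 mg/L.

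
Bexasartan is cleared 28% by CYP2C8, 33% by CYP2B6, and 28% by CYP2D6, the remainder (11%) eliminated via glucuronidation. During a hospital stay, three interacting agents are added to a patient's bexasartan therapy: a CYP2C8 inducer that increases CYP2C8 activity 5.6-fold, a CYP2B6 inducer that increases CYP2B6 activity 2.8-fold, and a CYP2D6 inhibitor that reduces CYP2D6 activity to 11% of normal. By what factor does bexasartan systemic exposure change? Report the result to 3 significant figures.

0.380

The CYP2C8 pathway (28% of clearance) increases to 5.6× activity: 0.28 × 5.6 = 1.568.
The CYP2B6 pathway (33% of clearance) is boosted to 2.8× activity: 0.33 × 2.8 = 0.924.
The CYP2D6 pathway (28% of clearance) falls to 0.11× activity: 0.28 × 0.11 = 0.0308.
The remaining 11% of clearance is unaffected.
CL_new/CL_old = 1.568 + 0.924 + 0.0308 + 0.11 = 2.6328.
Net systemic exposure ratio = 1 / 2.6328 = 0.380.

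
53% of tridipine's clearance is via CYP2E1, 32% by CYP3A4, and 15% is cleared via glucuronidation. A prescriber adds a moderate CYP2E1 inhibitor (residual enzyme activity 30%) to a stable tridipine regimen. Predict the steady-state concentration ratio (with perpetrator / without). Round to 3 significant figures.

1.59

The CYP2E1 pathway (53% of clearance) is reduced to 0.3× activity: 0.53 × 0.3 = 0.159.
CYP3A4 (32%) and the residual 15% are unaffected.
CL_new/CL_old = 0.159 + 0.32 + 0.15 = 0.629.
Since steady-state concentration ∝ 1/CL, the ratio is 1 / 0.629 = 1.59.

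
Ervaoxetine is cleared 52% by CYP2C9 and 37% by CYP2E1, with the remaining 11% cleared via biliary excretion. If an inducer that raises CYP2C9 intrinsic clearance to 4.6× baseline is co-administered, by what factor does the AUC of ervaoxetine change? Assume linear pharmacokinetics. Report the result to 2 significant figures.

0.35

The CYP2C9 pathway (52% of clearance) rises to 4.6× activity: 0.52 × 4.6 = 2.392.
CYP2E1 (37%) and the residual 11% are unaffected.
Relative clearance = 2.392 + 0.37 + 0.11 = 2.872.
Since AUC ∝ 1/CL, the ratio is 1 / 2.872 = 0.35.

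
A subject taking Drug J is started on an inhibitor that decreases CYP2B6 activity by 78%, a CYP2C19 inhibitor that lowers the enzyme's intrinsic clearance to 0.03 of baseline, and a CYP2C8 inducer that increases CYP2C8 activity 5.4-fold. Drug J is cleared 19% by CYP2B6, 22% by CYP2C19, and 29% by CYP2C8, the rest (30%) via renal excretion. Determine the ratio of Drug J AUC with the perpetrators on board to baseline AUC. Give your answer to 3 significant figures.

The CYP2B6 pathway (19% of clearance) is reduced to 0.22× activity: 0.19 × 0.22 = 0.0418.
The CYP2C19 pathway (22% of clearance) falls to 0.03× activity: 0.22 × 0.03 = 0.0066.
The CYP2C8 pathway (29% of clearance) increases to 5.4× activity: 0.29 × 5.4 = 1.566.
Non-CYP routes (30%) are unchanged.
Relative clearance = 0.0418 + 0.0066 + 1.566 + 0.3 = 1.9144.
Because AUC varies inversely with clearance, the combined effect is 1 / 1.9144 = 0.522.

0.522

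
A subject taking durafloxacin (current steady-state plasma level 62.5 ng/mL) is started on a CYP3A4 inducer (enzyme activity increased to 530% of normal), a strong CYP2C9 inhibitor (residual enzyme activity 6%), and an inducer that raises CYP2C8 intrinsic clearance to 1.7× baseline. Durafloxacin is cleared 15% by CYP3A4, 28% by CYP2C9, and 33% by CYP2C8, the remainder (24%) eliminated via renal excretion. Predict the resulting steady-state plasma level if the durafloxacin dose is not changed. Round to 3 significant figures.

38.8 ng/mL

CYP3A4: 0.15 × 5.3 = 0.795
CYP2C9: 0.28 × 0.06 = 0.0168
CYP2C8: 0.33 × 1.7 = 0.561
Other: 0.24 (unchanged)
New clearance relative to baseline: 0.795 + 0.0168 + 0.561 + 0.24 = 1.6128.
New steady-state plasma level = 62.5 / 1.6128 = 38.8 ng/mL (concentration scales inversely with clearance).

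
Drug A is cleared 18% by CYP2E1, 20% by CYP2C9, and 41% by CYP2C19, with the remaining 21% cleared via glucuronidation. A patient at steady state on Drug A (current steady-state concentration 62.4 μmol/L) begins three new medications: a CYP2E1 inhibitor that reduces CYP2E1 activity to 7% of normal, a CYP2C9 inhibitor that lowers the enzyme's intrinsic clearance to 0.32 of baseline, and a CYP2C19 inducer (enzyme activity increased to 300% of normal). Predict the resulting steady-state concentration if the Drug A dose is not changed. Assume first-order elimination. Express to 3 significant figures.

CYP2E1: 0.18 × 0.07 = 0.0126
CYP2C9: 0.2 × 0.32 = 0.064
CYP2C19: 0.41 × 3 = 1.23
Other: 0.21 (unchanged)
Relative clearance = 0.0126 + 0.064 + 1.23 + 0.21 = 1.5166.
New steady-state concentration = 62.4 / 1.5166 = 41.1 μmol/L (concentration scales inversely with clearance).

41.1 μmol/L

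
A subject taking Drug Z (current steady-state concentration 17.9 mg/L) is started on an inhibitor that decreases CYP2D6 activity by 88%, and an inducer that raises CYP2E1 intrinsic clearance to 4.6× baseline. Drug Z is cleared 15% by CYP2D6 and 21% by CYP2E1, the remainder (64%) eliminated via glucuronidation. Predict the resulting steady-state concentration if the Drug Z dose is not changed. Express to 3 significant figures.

11.0 mg/L

The CYP2D6 pathway (15% of clearance) drops to 0.12× activity: 0.15 × 0.12 = 0.018.
The CYP2E1 pathway (21% of clearance) is boosted to 4.6× activity: 0.21 × 4.6 = 0.966.
Non-CYP routes (64%) are unchanged.
New clearance relative to baseline: 0.018 + 0.966 + 0.64 = 1.624.
New steady-state concentration = 17.9 / 1.624 = 11.0 mg/L (concentration scales inversely with clearance).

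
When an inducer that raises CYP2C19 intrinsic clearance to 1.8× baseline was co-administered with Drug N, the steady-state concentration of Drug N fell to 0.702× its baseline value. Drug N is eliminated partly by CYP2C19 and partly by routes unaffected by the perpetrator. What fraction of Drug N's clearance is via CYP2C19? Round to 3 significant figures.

0.531

Let fm be the CYP2C19 fraction. New clearance relative to baseline = fm × 1.8 + (1 − fm).
Steady-state concentration ratio = 1 / (new CL fraction), so new CL fraction = 1 / 0.702 = 1.425.
fm × 1.8 + 1 − fm = 1.425  ⇒  fm × (1.8 − 1) = 0.4245  ⇒  fm = 0.531.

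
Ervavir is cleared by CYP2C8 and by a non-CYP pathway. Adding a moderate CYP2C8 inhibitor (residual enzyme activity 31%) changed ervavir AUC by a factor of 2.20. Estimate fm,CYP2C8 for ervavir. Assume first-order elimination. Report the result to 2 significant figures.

CL'/CL = 1 / 2.20 = 0.4545
0.31·fm + (1 − fm) = 0.4545
fm = (0.4545 − 1) / (0.31 − 1) = 0.79

0.79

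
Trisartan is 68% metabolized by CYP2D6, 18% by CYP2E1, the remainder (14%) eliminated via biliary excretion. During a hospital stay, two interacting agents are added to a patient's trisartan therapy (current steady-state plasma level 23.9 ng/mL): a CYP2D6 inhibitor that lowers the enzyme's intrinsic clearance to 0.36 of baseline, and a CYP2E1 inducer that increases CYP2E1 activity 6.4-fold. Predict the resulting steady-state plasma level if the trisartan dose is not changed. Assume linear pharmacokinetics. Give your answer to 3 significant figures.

The CYP2D6 pathway (68% of clearance) is reduced to 0.36× activity: 0.68 × 0.36 = 0.2448.
The CYP2E1 pathway (18% of clearance) rises to 6.4× activity: 0.18 × 6.4 = 1.152.
Non-CYP routes (14%) are unchanged.
Relative clearance = 0.2448 + 1.152 + 0.14 = 1.5368.
Steady-state plasma level ∝ 1/CL: new value = 23.9 / 1.5368 = 15.6 ng/mL.

15.6 ng/mL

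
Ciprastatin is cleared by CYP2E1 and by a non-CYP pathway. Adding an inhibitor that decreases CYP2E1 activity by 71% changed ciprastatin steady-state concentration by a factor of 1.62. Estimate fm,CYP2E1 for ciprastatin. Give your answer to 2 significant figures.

Call the CYP2E1 fraction fm. After the interaction, CL_new/CL_old = fm × 0.29 + (1 − fm).
Steady-state concentration ratio = 1 / (new CL fraction), so new CL fraction = 1 / 1.62 = 0.6173.
fm × 0.29 + 1 − fm = 0.6173  ⇒  fm × (0.29 − 1) = −0.3827  ⇒  fm = 0.54.

0.54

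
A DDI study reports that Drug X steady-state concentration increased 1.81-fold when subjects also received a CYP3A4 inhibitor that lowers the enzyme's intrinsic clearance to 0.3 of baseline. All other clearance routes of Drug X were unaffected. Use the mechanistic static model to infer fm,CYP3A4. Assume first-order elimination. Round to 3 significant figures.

0.639

CL'/CL = 1 / 1.81 = 0.5525
0.3·fm + (1 − fm) = 0.5525
fm = (0.5525 − 1) / (0.3 − 1) = 0.639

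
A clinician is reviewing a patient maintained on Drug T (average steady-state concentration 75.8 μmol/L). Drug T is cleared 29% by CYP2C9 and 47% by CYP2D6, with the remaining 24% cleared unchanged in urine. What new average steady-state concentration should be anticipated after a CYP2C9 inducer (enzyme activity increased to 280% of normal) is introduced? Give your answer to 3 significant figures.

49.8 μmol/L

The CYP2C9 pathway (29% of clearance) rises to 2.8× activity: 0.29 × 2.8 = 0.812.
CYP2D6 (47%) and the residual 24% are unaffected.
CL_new/CL_old = 0.812 + 0.47 + 0.24 = 1.522.
With dosing unchanged, average steady-state concentration scales as 1/CL: 75.8 / 1.522 = 49.8 μmol/L.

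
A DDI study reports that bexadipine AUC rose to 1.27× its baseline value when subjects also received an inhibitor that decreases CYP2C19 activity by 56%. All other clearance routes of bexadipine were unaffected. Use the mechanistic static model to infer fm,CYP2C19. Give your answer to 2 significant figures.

0.38

Write x for the fraction cleared via CYP2C19. The observed AUC change means clearance fell to 1/1.27 = 0.7874 of baseline.
Setting x·0.44 + (1 − x) = 0.7874 and solving: x = (0.7874 − 1)/(0.44 − 1) = 0.38.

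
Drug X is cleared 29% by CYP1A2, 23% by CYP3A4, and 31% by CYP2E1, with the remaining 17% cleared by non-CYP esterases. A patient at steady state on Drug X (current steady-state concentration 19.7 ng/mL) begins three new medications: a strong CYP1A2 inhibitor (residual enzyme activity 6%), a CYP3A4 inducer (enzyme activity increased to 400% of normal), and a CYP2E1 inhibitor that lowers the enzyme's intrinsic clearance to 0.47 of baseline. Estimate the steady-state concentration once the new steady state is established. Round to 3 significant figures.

15.7 ng/mL

CYP1A2: 0.29 × 0.06 = 0.0174
CYP3A4: 0.23 × 4 = 0.92
CYP2E1: 0.31 × 0.47 = 0.1457
Other: 0.17 (unchanged)
CL_new/CL_old = 0.0174 + 0.92 + 0.1457 + 0.17 = 1.2531.
New steady-state concentration = 19.7 / 1.2531 = 15.7 ng/mL (concentration scales inversely with clearance).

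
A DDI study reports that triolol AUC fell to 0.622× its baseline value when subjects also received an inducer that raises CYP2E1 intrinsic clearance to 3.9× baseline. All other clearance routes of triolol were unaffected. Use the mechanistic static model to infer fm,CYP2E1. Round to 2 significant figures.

Call the CYP2E1 fraction fm. After the interaction, CL_new/CL_old = fm × 3.9 + (1 − fm).
AUC ratio = 1 / (new CL fraction), so new CL fraction = 1 / 0.622 = 1.608.
fm × 3.9 + 1 − fm = 1.608  ⇒  fm × (3.9 − 1) = 0.6077  ⇒  fm = 0.21.

0.21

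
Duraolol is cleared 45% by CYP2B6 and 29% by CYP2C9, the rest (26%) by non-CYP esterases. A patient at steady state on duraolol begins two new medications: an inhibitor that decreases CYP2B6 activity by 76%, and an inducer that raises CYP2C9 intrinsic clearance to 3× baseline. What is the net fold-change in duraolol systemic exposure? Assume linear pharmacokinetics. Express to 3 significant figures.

0.808

The CYP2B6 pathway (45% of clearance) is reduced to 0.24× activity: 0.45 × 0.24 = 0.108.
The CYP2C9 pathway (29% of clearance) increases to 3× activity: 0.29 × 3 = 0.87.
The remaining 26% of clearance is unaffected.
New clearance relative to baseline: 0.108 + 0.87 + 0.26 = 1.238.
Because systemic exposure varies inversely with clearance, the combined effect is 1 / 1.238 = 0.808.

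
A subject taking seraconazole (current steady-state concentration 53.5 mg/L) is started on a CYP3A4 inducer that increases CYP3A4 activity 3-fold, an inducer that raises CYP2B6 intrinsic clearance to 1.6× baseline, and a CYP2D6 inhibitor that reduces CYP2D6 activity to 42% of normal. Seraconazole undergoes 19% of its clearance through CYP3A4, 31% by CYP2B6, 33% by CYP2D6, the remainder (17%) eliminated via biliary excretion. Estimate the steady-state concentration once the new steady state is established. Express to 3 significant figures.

The CYP3A4 pathway (19% of clearance) is boosted to 3× activity: 0.19 × 3 = 0.57.
The CYP2B6 pathway (31% of clearance) rises to 1.6× activity: 0.31 × 1.6 = 0.496.
The CYP2D6 pathway (33% of clearance) is reduced to 0.42× activity: 0.33 × 0.42 = 0.1386.
Non-CYP routes (17%) are unchanged.
CL_new/CL_old = 0.57 + 0.496 + 0.1386 + 0.17 = 1.3746.
Steady-state concentration ∝ 1/CL: new value = 53.5 / 1.3746 = 38.9 mg/L.

38.9 mg/L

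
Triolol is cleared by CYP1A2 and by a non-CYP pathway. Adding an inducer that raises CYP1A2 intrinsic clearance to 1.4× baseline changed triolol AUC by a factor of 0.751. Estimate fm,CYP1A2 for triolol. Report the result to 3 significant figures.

0.829

Let fm be the CYP1A2 fraction. New clearance relative to baseline = fm × 1.4 + (1 − fm).
AUC ratio = 1 / (new CL fraction), so new CL fraction = 1 / 0.751 = 1.332.
fm × 1.4 + 1 − fm = 1.332  ⇒  fm × (1.4 − 1) = 0.3316  ⇒  fm = 0.829.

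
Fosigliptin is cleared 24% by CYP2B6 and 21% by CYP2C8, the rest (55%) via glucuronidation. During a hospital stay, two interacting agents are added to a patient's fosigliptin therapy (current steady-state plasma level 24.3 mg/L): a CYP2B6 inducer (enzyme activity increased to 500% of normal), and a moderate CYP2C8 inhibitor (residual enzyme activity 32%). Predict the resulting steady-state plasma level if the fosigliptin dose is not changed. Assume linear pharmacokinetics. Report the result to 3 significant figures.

13.4 mg/L

The CYP2B6 pathway (24% of clearance) is boosted to 5× activity: 0.24 × 5 = 1.2.
The CYP2C8 pathway (21% of clearance) drops to 0.32× activity: 0.21 × 0.32 = 0.0672.
Non-CYP routes (55%) are unchanged.
New clearance relative to baseline: 1.2 + 0.0672 + 0.55 = 1.8172.
New steady-state plasma level = 24.3 / 1.8172 = 13.4 mg/L (concentration scales inversely with clearance).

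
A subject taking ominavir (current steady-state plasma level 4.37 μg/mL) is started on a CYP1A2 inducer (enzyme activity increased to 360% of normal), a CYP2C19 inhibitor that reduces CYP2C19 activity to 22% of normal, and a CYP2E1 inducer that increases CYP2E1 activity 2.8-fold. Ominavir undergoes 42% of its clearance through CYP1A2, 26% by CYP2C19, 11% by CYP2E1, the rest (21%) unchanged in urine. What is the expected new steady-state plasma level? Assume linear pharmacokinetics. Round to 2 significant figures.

CYP1A2: 0.42 × 3.6 = 1.512
CYP2C19: 0.26 × 0.22 = 0.0572
CYP2E1: 0.11 × 2.8 = 0.308
Other: 0.21 (unchanged)
Relative clearance = 1.512 + 0.0572 + 0.308 + 0.21 = 2.0872.
Dividing the baseline by the relative clearance: 4.37 / 2.0872 = 2.1 μg/mL.

2.1 μg/mL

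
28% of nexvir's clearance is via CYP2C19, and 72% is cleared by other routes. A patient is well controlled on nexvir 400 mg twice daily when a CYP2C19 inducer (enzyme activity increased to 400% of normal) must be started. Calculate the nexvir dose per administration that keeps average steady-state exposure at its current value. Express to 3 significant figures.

The CYP2C19 pathway (28% of clearance) is boosted to 4× activity: 0.28 × 4 = 1.12.
Non-CYP routes (72%) are unchanged.
Relative clearance = 1.12 + 0.72 = 1.84.
To maintain the same steady-state level, dose must scale with clearance: new dose = 400 × 1.84 = 736 mg.

736 mg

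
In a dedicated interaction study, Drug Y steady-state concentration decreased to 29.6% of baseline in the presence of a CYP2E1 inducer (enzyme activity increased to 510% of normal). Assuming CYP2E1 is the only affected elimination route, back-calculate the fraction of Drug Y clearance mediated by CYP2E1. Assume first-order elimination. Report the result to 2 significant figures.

0.58

Let fm be the CYP2E1 fraction. New clearance relative to baseline = fm × 5.1 + (1 − fm).
Steady-state concentration ratio = 1 / (new CL fraction), so new CL fraction = 1 / 0.296 = 3.378.
fm × 5.1 + 1 − fm = 3.378  ⇒  fm × (5.1 − 1) = 2.378  ⇒  fm = 0.58.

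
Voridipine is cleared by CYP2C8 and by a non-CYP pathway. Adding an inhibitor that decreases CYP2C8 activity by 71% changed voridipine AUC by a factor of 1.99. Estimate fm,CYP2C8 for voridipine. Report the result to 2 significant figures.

0.70

Call the CYP2C8 fraction fm. After the interaction, CL_new/CL_old = fm × 0.29 + (1 − fm).
AUC ratio = 1 / (new CL fraction), so new CL fraction = 1 / 1.99 = 0.5025.
fm × 0.29 + 1 − fm = 0.5025  ⇒  fm × (0.29 − 1) = −0.4975  ⇒  fm = 0.70.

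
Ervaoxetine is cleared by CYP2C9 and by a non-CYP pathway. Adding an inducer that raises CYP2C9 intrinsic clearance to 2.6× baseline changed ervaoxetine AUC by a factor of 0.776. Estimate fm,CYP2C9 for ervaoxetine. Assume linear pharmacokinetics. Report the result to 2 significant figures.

CL'/CL = 1 / 0.776 = 1.289
2.6·fm + (1 − fm) = 1.289
fm = (1.289 − 1) / (2.6 − 1) = 0.18

0.18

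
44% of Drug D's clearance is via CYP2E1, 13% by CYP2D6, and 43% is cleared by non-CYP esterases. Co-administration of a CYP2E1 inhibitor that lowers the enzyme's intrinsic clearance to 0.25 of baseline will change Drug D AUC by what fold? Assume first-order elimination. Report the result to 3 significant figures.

1.49

The CYP2E1 pathway (44% of clearance) falls to 0.25× activity: 0.44 × 0.25 = 0.11.
CYP2D6 (13%) and the residual 43% are unaffected.
CL_new/CL_old = 0.11 + 0.13 + 0.43 = 0.67.
AUC ratio = CL_old/CL_new = 1 / 0.67 = 1.49.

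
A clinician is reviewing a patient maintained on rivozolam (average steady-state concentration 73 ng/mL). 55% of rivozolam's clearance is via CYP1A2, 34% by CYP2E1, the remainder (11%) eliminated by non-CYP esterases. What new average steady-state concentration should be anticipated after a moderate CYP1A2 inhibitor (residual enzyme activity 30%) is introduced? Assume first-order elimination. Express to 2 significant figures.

1.2 × 10² ng/mL

The CYP1A2 pathway (55% of clearance) falls to 0.3× activity: 0.55 × 0.3 = 0.165.
CYP2E1 (34%) and the residual 11% are unaffected.
CL_new/CL_old = 0.165 + 0.34 + 0.11 = 0.615.
New average steady-state concentration = baseline ÷ relative clearance = 73 / 0.615 = 1.2 × 10² ng/mL.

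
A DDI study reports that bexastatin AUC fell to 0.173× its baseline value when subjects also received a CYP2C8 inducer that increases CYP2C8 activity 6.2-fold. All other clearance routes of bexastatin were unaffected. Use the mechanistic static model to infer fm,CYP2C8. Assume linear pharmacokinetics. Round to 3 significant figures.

0.919

Let fm be the CYP2C8 fraction. New clearance relative to baseline = fm × 6.2 + (1 − fm).
AUC ratio = 1 / (new CL fraction), so new CL fraction = 1 / 0.173 = 5.78.
fm × 6.2 + 1 − fm = 5.78  ⇒  fm × (6.2 − 1) = 4.78  ⇒  fm = 0.919.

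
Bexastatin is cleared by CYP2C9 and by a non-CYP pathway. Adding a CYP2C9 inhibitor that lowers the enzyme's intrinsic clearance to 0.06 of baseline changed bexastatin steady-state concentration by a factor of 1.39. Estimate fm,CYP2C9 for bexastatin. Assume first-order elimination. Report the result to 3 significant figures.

CL'/CL = 1 / 1.39 = 0.7194
0.06·fm + (1 − fm) = 0.7194
fm = (0.7194 − 1) / (0.06 − 1) = 0.298

0.298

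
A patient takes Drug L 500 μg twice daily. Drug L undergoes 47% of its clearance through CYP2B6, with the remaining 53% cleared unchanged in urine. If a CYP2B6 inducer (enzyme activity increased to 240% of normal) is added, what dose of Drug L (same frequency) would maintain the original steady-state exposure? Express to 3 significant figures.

The CYP2B6 pathway (47% of clearance) rises to 2.4× activity: 0.47 × 2.4 = 1.128.
The remaining 53% of clearance is unaffected.
New clearance relative to baseline: 1.128 + 0.53 = 1.658.
Exposure is unchanged when dose changes in proportion to clearance. New dose = 500 μg × 1.658 = 829 μg.

829 μg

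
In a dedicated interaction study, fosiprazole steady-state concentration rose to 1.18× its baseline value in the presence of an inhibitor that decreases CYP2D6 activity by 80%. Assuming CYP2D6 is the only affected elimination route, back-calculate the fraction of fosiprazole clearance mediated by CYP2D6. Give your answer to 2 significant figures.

CL'/CL = 1 / 1.18 = 0.8475
0.2·fm + (1 − fm) = 0.8475
fm = (0.8475 − 1) / (0.2 − 1) = 0.19

0.19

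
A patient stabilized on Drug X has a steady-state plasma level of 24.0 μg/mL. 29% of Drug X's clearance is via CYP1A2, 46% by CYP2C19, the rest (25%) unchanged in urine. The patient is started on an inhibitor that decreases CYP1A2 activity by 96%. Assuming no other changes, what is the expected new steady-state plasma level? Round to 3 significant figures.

33.3 μg/mL

The CYP1A2 pathway (29% of clearance) falls to 0.04× activity: 0.29 × 0.04 = 0.0116.
CYP2C19 (46%) and the residual 25% are unaffected.
New clearance relative to baseline: 0.0116 + 0.46 + 0.25 = 0.7216.
Steady-state plasma level ∝ 1/CL, so new value = 24.0 / 0.7216 = 33.3 μg/mL.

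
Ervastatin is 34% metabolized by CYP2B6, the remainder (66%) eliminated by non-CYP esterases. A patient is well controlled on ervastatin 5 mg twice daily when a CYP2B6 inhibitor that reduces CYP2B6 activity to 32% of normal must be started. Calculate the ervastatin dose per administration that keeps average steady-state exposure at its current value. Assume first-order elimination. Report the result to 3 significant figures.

3.84 mg

The CYP2B6 pathway (34% of clearance) falls to 0.32× activity: 0.34 × 0.32 = 0.1088.
The remaining 66% of clearance is unaffected.
New clearance relative to baseline: 0.1088 + 0.66 = 0.7688.
To maintain the same steady-state level, dose must scale with clearance: new dose = 5 × 0.7688 = 3.84 mg.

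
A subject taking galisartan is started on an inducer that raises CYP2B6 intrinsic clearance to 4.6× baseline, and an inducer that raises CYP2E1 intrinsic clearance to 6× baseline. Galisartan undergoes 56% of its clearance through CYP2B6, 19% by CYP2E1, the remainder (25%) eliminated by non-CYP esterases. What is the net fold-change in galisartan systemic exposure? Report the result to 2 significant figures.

0.25

The CYP2B6 pathway (56% of clearance) rises to 4.6× activity: 0.56 × 4.6 = 2.576.
The CYP2E1 pathway (19% of clearance) is boosted to 6× activity: 0.19 × 6 = 1.14.
Non-CYP routes (25%) are unchanged.
CL_new/CL_old = 2.576 + 1.14 + 0.25 = 3.966.
Net systemic exposure ratio = 1 / 3.966 = 0.25.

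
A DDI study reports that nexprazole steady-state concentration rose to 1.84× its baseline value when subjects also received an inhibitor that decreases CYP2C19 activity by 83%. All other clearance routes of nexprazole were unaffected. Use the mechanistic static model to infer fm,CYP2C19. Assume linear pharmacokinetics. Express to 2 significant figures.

Call the CYP2C19 fraction fm. After the interaction, CL_new/CL_old = fm × 0.17 + (1 − fm).
Steady-state concentration ratio = 1 / (new CL fraction), so new CL fraction = 1 / 1.84 = 0.5435.
fm × 0.17 + 1 − fm = 0.5435  ⇒  fm × (0.17 − 1) = −0.4565  ⇒  fm = 0.55.

0.55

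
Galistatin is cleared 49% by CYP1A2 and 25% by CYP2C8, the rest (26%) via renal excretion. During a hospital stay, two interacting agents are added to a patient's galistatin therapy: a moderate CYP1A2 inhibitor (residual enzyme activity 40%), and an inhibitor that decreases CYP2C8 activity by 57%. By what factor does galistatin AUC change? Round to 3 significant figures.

1.77

The CYP1A2 pathway (49% of clearance) falls to 0.4× activity: 0.49 × 0.4 = 0.196.
The CYP2C8 pathway (25% of clearance) is reduced to 0.43× activity: 0.25 × 0.43 = 0.1075.
Non-CYP routes (26%) are unchanged.
Relative clearance = 0.196 + 0.1075 + 0.26 = 0.5635.
Net AUC ratio = 1 / 0.5635 = 1.77.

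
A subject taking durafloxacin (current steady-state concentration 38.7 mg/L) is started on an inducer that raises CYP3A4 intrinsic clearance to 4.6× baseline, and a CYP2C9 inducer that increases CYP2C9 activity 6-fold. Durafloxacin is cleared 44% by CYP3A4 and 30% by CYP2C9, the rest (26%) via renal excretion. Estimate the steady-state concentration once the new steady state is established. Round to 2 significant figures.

9.5 mg/L

The CYP3A4 pathway (44% of clearance) rises to 4.6× activity: 0.44 × 4.6 = 2.024.
The CYP2C9 pathway (30% of clearance) is boosted to 6× activity: 0.3 × 6 = 1.8.
Non-CYP routes (26%) are unchanged.
New clearance relative to baseline: 2.024 + 1.8 + 0.26 = 4.084.
Steady-state concentration ∝ 1/CL: new value = 38.7 / 4.084 = 9.5 mg/L.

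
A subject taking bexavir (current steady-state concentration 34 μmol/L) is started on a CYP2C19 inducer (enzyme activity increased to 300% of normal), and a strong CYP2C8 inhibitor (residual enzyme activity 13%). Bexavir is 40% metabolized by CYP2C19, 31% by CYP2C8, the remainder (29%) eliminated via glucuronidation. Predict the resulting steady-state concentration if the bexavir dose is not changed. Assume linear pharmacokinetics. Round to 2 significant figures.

22 μmol/L

The CYP2C19 pathway (40% of clearance) is boosted to 3× activity: 0.4 × 3 = 1.2.
The CYP2C8 pathway (31% of clearance) is reduced to 0.13× activity: 0.31 × 0.13 = 0.0403.
Non-CYP routes (29%) are unchanged.
CL_new/CL_old = 1.2 + 0.0403 + 0.29 = 1.5303.
Dividing the baseline by the relative clearance: 34 / 1.5303 = 22 μmol/L.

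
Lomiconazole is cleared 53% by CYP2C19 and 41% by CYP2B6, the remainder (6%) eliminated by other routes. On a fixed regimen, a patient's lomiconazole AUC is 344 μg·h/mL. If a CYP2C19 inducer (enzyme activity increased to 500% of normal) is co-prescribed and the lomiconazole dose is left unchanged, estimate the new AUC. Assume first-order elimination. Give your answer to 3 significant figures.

110 μg·h/mL

The CYP2C19 pathway (53% of clearance) increases to 5× activity: 0.53 × 5 = 2.65.
CYP2B6 (41%) and the residual 6% are unaffected.
New clearance relative to baseline: 2.65 + 0.41 + 0.06 = 3.12.
With dosing unchanged, AUC scales as 1/CL: 344 / 3.12 = 110 μg·h/mL.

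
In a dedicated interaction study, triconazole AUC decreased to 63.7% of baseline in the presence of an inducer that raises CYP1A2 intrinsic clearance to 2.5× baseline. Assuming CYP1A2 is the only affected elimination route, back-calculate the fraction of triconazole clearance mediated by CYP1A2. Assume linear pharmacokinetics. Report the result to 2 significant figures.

Let x = fm,CYP1A2. Because AUC ∝ 1/CL, relative clearance rose to 1/0.637 = 1.57.
Setting x·2.5 + (1 − x) = 1.57 and solving: x = (1.57 − 1)/(2.5 − 1) = 0.38.

0.38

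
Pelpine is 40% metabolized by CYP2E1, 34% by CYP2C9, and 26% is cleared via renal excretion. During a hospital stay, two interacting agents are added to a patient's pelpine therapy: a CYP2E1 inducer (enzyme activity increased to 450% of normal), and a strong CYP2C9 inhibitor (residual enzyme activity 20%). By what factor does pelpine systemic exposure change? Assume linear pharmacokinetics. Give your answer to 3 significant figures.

0.470

The CYP2E1 pathway (40% of clearance) increases to 4.5× activity: 0.4 × 4.5 = 1.8.
The CYP2C9 pathway (34% of clearance) falls to 0.2× activity: 0.34 × 0.2 = 0.068.
The remaining 26% of clearance is unaffected.
Relative clearance = 1.8 + 0.068 + 0.26 = 2.128.
Because systemic exposure varies inversely with clearance, the combined effect is 1 / 2.128 = 0.470.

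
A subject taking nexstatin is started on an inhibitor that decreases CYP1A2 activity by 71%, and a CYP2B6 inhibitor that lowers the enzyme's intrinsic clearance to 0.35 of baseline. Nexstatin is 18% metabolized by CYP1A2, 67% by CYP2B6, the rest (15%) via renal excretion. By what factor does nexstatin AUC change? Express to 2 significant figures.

The CYP1A2 pathway (18% of clearance) falls to 0.29× activity: 0.18 × 0.29 = 0.0522.
The CYP2B6 pathway (67% of clearance) is reduced to 0.35× activity: 0.67 × 0.35 = 0.2345.
The remaining 15% of clearance is unaffected.
CL_new/CL_old = 0.0522 + 0.2345 + 0.15 = 0.4367.
Net AUC ratio = 1 / 0.4367 = 2.3.

2.3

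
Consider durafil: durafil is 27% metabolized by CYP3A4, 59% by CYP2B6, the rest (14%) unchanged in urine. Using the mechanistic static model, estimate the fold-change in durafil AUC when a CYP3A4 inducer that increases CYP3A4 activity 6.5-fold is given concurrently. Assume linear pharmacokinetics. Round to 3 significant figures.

0.402

CYP3A4: 0.27 × 6.5 = 1.755
CYP2B6: 0.59 (unchanged)
Other: 0.14 (unchanged)
CL_new/CL_old = 1.755 + 0.59 + 0.14 = 2.485.
AUC ratio = CL_old/CL_new = 1 / 2.485 = 0.402.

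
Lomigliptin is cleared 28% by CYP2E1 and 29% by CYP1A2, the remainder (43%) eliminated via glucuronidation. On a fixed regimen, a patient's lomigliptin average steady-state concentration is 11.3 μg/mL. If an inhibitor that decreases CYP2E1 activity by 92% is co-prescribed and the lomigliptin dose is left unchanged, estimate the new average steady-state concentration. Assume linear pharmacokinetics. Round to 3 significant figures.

The CYP2E1 pathway (28% of clearance) is reduced to 0.08× activity: 0.28 × 0.08 = 0.0224.
CYP1A2 (29%) and the residual 43% are unaffected.
Relative clearance = 0.0224 + 0.29 + 0.43 = 0.7424.
Average steady-state concentration ∝ 1/CL, so new value = 11.3 / 0.7424 = 15.2 μg/mL.

15.2 μg/mL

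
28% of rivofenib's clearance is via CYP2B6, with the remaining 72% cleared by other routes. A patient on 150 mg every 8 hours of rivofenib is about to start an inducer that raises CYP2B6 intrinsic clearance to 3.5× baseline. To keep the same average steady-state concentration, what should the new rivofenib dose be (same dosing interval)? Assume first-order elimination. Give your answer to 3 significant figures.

The CYP2B6 pathway (28% of clearance) increases to 3.5× activity: 0.28 × 3.5 = 0.98.
Non-CYP routes (72%) are unchanged.
CL_new/CL_old = 0.98 + 0.72 = 1.7.
Css,avg = (dose rate)/CL, so holding Css fixed requires dose ∝ CL: 150 × 1.7 = 255 mg.

255 mg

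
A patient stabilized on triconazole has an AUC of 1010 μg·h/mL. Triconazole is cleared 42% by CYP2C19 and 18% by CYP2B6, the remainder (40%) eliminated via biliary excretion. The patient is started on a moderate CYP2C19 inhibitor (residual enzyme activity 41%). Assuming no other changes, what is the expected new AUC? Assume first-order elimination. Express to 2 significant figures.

The CYP2C19 pathway (42% of clearance) is reduced to 0.41× activity: 0.42 × 0.41 = 0.1722.
CYP2B6 (18%) and the residual 40% are unaffected.
Relative clearance = 0.1722 + 0.18 + 0.4 = 0.7522.
New AUC = baseline ÷ relative clearance = 1010 / 0.7522 = 1.3 × 10³ μg·h/mL.

1.3 × 10³ μg·h/mL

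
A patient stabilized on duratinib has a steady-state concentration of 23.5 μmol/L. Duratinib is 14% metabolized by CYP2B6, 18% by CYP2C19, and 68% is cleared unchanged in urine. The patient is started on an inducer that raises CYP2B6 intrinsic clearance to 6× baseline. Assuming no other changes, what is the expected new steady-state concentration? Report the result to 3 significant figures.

CYP2B6: 0.14 × 6 = 0.84
CYP2C19: 0.18 (unchanged)
Other: 0.68 (unchanged)
New clearance relative to baseline: 0.84 + 0.18 + 0.68 = 1.7.
With dosing unchanged, steady-state concentration scales as 1/CL: 23.5 / 1.7 = 13.8 μmol/L.

13.8 μmol/L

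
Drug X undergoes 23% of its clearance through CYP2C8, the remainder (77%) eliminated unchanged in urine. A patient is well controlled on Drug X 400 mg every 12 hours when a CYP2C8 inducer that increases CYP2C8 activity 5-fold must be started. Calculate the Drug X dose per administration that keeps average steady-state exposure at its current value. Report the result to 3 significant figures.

768 mg

The CYP2C8 pathway (23% of clearance) increases to 5× activity: 0.23 × 5 = 1.15.
The remaining 77% of clearance is unaffected.
New clearance relative to baseline: 1.15 + 0.77 = 1.92.
Exposure is unchanged when dose changes in proportion to clearance. New dose = 400 mg × 1.92 = 768 mg.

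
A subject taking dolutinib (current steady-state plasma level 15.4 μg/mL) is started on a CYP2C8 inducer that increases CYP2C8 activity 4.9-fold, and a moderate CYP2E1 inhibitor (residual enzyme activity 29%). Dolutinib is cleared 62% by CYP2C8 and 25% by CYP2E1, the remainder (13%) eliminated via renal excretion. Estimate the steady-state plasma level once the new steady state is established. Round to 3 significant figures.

The CYP2C8 pathway (62% of clearance) rises to 4.9× activity: 0.62 × 4.9 = 3.038.
The CYP2E1 pathway (25% of clearance) is reduced to 0.29× activity: 0.25 × 0.29 = 0.0725.
Non-CYP routes (13%) are unchanged.
CL_new/CL_old = 3.038 + 0.0725 + 0.13 = 3.2405.
Dividing the baseline by the relative clearance: 15.4 / 3.2405 = 4.75 μg/mL.

4.75 μg/mL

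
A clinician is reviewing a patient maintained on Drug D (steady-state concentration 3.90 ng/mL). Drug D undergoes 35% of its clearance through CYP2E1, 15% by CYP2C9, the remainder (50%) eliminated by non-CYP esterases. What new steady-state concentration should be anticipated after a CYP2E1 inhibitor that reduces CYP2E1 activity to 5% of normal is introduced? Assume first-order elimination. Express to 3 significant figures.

5.84 ng/mL

The CYP2E1 pathway (35% of clearance) drops to 0.05× activity: 0.35 × 0.05 = 0.0175.
CYP2C9 (15%) and the residual 50% are unaffected.
CL_new/CL_old = 0.0175 + 0.15 + 0.5 = 0.6675.
New steady-state concentration = baseline ÷ relative clearance = 3.90 / 0.6675 = 5.84 ng/mL.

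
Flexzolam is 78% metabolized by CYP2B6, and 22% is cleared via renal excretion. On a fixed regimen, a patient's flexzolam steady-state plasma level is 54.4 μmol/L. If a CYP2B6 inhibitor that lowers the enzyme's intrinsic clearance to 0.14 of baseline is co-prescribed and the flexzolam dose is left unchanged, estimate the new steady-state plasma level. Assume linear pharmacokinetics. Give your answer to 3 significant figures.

165 μmol/L

The CYP2B6 pathway (78% of clearance) is reduced to 0.14× activity: 0.78 × 0.14 = 0.1092.
Non-CYP routes (22%) are unchanged.
CL_new/CL_old = 0.1092 + 0.22 = 0.3292.
Steady-state plasma level ∝ 1/CL, so new value = 54.4 / 0.3292 = 165 μmol/L.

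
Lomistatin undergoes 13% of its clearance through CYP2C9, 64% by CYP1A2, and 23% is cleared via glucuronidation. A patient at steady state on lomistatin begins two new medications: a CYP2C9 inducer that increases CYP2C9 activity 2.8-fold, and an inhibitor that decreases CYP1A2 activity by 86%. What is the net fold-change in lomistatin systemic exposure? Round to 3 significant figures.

1.46

The CYP2C9 pathway (13% of clearance) increases to 2.8× activity: 0.13 × 2.8 = 0.364.
The CYP1A2 pathway (64% of clearance) falls to 0.14× activity: 0.64 × 0.14 = 0.0896.
Non-CYP routes (23%) are unchanged.
New clearance relative to baseline: 0.364 + 0.0896 + 0.23 = 0.6836.
Because systemic exposure varies inversely with clearance, the combined effect is 1 / 0.6836 = 1.46.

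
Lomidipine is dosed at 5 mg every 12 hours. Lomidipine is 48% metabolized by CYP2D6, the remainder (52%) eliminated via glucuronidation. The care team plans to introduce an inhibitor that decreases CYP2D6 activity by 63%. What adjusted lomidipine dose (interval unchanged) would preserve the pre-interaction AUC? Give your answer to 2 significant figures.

3.5 mg

The CYP2D6 pathway (48% of clearance) drops to 0.37× activity: 0.48 × 0.37 = 0.1776.
Non-CYP routes (52%) are unchanged.
Relative clearance = 0.1776 + 0.52 = 0.6976.
Css,avg = (dose rate)/CL, so holding Css fixed requires dose ∝ CL: 5 × 0.6976 = 3.5 mg.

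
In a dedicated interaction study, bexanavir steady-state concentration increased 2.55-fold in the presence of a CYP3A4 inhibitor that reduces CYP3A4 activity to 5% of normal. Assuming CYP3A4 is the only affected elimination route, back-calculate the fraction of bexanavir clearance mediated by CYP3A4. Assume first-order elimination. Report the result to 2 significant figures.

0.64

CL'/CL = 1 / 2.55 = 0.3922
0.05·fm + (1 − fm) = 0.3922
fm = (0.3922 − 1) / (0.05 − 1) = 0.64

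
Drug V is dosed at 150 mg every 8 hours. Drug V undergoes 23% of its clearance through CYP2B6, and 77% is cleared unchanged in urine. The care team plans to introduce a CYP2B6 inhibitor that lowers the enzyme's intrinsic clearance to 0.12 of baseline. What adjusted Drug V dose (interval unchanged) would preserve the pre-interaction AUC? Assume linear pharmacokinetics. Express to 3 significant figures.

120 mg

The CYP2B6 pathway (23% of clearance) is reduced to 0.12× activity: 0.23 × 0.12 = 0.0276.
Non-CYP routes (77%) are unchanged.
Relative clearance = 0.0276 + 0.77 = 0.7976.
To maintain the same steady-state level, dose must scale with clearance: new dose = 150 × 0.7976 = 120 mg.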